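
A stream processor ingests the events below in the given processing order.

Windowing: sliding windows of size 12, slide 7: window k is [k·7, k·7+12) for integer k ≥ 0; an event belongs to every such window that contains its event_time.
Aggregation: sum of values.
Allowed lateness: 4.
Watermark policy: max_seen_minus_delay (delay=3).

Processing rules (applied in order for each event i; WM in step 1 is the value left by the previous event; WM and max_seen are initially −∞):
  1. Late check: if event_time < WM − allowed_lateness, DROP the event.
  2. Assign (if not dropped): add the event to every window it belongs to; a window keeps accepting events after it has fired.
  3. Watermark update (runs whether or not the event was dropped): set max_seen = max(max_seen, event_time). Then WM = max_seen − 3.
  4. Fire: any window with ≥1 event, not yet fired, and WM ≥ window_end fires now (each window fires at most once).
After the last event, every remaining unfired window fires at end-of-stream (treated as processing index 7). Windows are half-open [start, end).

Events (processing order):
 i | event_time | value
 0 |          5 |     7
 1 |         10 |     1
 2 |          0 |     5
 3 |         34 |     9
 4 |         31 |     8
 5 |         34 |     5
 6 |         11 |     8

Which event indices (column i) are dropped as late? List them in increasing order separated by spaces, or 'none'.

i=0 t=5 v=7: → [0,12); WM=2
i=1 t=10 v=1: → [7,19),[0,12); WM=7
i=2 t=0 v=5: DROP (t<7-4); WM=7
i=3 t=34 v=9: → [28,40); WM=31; [0,12) fires=8 [7,19) fires=1
i=4 t=31 v=8: → [28,40),[21,33); WM=31
i=5 t=34 v=5: → [28,40); WM=31
i=6 t=11 v=8: DROP (t<31-4); WM=31

2 6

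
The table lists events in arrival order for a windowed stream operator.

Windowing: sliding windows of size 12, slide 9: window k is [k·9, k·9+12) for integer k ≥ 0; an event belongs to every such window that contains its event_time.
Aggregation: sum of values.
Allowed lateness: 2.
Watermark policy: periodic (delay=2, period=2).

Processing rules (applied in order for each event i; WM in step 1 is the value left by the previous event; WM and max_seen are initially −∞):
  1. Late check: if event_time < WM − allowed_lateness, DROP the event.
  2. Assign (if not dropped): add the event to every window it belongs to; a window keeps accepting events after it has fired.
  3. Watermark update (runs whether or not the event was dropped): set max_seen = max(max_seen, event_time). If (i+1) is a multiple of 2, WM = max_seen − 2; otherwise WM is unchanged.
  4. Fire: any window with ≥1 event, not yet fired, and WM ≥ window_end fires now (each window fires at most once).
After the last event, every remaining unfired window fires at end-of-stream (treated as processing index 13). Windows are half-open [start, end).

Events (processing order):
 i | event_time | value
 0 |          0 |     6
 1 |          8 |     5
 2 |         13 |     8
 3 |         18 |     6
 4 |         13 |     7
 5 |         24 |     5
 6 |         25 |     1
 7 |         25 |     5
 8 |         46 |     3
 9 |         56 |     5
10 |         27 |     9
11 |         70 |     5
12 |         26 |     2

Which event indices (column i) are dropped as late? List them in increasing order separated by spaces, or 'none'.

4 10 12

i=0 t=0 v=6: → [0,12); WM=−∞
i=1 t=8 v=5: → [0,12); WM=6
i=2 t=13 v=8: → [9,21); WM=6
i=3 t=18 v=6: → [18,30),[9,21); WM=16; [0,12) fires=11
i=4 t=13 v=7: DROP (t<16-2); WM=16
i=5 t=24 v=5: → [18,30); WM=22; [9,21) fires=14
i=6 t=25 v=1: → [18,30); WM=22
i=7 t=25 v=5: → [18,30); WM=23
i=8 t=46 v=3: → [45,57),[36,48); WM=23
i=9 t=56 v=5: → [54,66),[45,57); WM=54; [18,30) fires=17 [36,48) fires=3
i=10 t=27 v=9: DROP (t<54-2); WM=54
i=11 t=70 v=5: → [63,75); WM=68; [45,57) fires=8 [54,66) fires=5
i=12 t=26 v=2: DROP (t<68-2); WM=68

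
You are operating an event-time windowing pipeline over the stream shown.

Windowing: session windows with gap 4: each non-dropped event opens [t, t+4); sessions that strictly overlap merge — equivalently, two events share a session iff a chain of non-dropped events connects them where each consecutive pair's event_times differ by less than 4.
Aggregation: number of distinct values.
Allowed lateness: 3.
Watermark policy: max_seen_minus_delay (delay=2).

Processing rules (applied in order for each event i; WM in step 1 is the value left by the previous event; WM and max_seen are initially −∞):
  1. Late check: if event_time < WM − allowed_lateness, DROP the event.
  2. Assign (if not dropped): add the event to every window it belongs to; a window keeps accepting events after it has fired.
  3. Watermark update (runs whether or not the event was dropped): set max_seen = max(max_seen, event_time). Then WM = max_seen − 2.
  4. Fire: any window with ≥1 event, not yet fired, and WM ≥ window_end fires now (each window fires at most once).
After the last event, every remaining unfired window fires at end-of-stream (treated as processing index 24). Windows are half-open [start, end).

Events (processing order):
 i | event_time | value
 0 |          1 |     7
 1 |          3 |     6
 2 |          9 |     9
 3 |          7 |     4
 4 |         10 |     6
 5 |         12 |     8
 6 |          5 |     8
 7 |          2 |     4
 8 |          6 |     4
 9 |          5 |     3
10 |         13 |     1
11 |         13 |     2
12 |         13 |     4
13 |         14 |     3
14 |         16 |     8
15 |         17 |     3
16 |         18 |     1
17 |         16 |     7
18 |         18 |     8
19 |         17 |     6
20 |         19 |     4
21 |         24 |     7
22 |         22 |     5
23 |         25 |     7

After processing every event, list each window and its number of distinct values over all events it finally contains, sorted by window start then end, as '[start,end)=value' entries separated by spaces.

[1,7)=2 [7,29)=9

i=0 t=1 v=7: → [1,5); WM=-1
i=1 t=3 v=6: → [1,7); WM=1
i=2 t=9 v=9: → [9,13); WM=7
i=3 t=7 v=4: → [7,13); WM=7
i=4 t=10 v=6: → [7,14); WM=8
i=5 t=12 v=8: → [7,16); WM=10
i=6 t=5 v=8: DROP (t<10-3); WM=10
i=7 t=2 v=4: DROP (t<10-3); WM=10
i=8 t=6 v=4: DROP (t<10-3); WM=10
i=9 t=5 v=3: DROP (t<10-3); WM=10
i=10 t=13 v=1: → [7,17); WM=11
i=11 t=13 v=2: → [7,17); WM=11
i=12 t=13 v=4: → [7,17); WM=11
i=13 t=14 v=3: → [7,18); WM=12
i=14 t=16 v=8: → [7,20); WM=14
i=15 t=17 v=3: → [7,21); WM=15
i=16 t=18 v=1: → [7,22); WM=16
i=17 t=16 v=7: → [7,22); WM=16
i=18 t=18 v=8: → [7,22); WM=16
i=19 t=17 v=6: → [7,22); WM=16
i=20 t=19 v=4: → [7,23); WM=17
i=21 t=24 v=7: → [24,28); WM=22
i=22 t=22 v=5: → [7,28); WM=22
i=23 t=25 v=7: → [7,29); WM=23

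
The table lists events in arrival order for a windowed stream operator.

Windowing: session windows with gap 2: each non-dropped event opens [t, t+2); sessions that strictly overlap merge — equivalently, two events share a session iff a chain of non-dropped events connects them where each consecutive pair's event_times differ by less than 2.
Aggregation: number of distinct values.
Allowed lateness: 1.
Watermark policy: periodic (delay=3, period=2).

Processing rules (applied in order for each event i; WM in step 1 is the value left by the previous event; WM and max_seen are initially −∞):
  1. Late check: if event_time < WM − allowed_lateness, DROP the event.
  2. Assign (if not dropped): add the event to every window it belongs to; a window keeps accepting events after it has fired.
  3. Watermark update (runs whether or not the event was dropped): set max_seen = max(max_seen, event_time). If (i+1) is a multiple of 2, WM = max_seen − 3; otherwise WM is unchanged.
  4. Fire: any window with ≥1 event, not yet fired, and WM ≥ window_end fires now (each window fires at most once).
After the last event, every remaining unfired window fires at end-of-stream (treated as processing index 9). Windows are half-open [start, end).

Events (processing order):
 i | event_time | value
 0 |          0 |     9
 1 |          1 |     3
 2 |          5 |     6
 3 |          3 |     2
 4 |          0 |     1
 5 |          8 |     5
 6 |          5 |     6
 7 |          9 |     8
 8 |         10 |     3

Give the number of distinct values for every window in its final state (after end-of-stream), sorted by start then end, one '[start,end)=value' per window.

[0,3)=2 [3,5)=1 [5,7)=1 [8,12)=3

i=0 t=0 v=9: → [0,2); WM=−∞
i=1 t=1 v=3: → [0,3); WM=-2
i=2 t=5 v=6: → [5,7); WM=-2
i=3 t=3 v=2: → [3,5); WM=2
i=4 t=0 v=1: DROP (t<2-1); WM=2
i=5 t=8 v=5: → [8,10); WM=5
i=6 t=5 v=6: → [5,7); WM=5
i=7 t=9 v=8: → [8,11); WM=6
i=8 t=10 v=3: → [8,12); WM=6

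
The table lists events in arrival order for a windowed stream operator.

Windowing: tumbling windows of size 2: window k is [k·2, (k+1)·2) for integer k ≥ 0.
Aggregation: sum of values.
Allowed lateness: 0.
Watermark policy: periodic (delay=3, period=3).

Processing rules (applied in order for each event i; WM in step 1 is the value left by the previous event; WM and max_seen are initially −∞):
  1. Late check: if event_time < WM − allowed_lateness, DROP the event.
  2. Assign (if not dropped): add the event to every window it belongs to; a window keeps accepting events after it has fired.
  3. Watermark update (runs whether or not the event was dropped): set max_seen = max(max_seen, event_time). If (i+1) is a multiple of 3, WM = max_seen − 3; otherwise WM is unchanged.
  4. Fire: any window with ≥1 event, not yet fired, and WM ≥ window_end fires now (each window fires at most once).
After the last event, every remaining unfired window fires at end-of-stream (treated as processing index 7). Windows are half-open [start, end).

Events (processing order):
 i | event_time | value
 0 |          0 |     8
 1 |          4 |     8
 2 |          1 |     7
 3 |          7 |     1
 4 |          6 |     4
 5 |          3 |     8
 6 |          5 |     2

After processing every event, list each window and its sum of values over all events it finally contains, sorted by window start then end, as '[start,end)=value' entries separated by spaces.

[0,2)=15 [2,4)=8 [4,6)=10 [6,8)=5

i=0 t=0 v=8: → [0,2); WM=−∞
i=1 t=4 v=8: → [4,6); WM=−∞
i=2 t=1 v=7: → [0,2); WM=1
i=3 t=7 v=1: → [6,8); WM=1
i=4 t=6 v=4: → [6,8); WM=1
i=5 t=3 v=8: → [2,4); WM=4; [0,2) fires=15 [2,4) fires=8
i=6 t=5 v=2: → [4,6); WM=4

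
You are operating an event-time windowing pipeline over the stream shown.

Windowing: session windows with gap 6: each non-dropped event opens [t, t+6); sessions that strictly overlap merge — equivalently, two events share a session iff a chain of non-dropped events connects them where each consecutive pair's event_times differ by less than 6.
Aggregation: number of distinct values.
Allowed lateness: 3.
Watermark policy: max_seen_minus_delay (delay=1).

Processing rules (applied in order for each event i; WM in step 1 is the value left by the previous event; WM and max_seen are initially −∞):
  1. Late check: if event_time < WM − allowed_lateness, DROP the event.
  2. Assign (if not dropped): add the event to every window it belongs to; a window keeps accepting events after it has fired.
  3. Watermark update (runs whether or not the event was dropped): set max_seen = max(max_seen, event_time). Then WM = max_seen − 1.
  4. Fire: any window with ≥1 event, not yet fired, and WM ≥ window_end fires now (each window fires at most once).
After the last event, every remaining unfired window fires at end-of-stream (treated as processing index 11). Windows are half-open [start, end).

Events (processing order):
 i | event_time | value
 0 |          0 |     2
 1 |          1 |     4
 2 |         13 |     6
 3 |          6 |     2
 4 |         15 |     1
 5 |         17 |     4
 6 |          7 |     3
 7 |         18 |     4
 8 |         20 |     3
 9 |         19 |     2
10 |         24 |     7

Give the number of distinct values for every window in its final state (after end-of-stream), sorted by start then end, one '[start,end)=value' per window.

[0,7)=2 [13,30)=6

i=0 t=0 v=2: → [0,6); WM=-1
i=1 t=1 v=4: → [0,7); WM=0
i=2 t=13 v=6: → [13,19); WM=12
i=3 t=6 v=2: DROP (t<12-3); WM=12
i=4 t=15 v=1: → [13,21); WM=14
i=5 t=17 v=4: → [13,23); WM=16
i=6 t=7 v=3: DROP (t<16-3); WM=16
i=7 t=18 v=4: → [13,24); WM=17
i=8 t=20 v=3: → [13,26); WM=19
i=9 t=19 v=2: → [13,26); WM=19
i=10 t=24 v=7: → [13,30); WM=23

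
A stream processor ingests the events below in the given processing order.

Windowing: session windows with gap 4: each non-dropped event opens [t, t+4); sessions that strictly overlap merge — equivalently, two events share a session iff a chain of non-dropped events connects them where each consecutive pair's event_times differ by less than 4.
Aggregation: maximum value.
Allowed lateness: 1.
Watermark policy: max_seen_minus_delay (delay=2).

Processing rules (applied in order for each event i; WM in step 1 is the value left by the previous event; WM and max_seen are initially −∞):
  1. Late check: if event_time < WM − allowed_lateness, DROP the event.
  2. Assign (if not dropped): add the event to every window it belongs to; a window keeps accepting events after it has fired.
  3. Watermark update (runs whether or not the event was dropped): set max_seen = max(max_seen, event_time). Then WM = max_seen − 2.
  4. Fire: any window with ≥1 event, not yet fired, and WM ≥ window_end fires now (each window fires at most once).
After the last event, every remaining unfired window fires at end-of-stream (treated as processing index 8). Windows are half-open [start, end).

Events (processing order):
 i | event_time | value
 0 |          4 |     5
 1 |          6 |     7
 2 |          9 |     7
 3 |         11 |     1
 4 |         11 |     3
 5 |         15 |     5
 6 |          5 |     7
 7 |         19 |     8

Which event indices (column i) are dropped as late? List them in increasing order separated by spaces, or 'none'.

i=0 t=4 v=5: → [4,8); WM=2
i=1 t=6 v=7: → [4,10); WM=4
i=2 t=9 v=7: → [4,13); WM=7
i=3 t=11 v=1: → [4,15); WM=9
i=4 t=11 v=3: → [4,15); WM=9
i=5 t=15 v=5: → [15,19); WM=13
i=6 t=5 v=7: DROP (t<13-1); WM=13
i=7 t=19 v=8: → [19,23); WM=17

6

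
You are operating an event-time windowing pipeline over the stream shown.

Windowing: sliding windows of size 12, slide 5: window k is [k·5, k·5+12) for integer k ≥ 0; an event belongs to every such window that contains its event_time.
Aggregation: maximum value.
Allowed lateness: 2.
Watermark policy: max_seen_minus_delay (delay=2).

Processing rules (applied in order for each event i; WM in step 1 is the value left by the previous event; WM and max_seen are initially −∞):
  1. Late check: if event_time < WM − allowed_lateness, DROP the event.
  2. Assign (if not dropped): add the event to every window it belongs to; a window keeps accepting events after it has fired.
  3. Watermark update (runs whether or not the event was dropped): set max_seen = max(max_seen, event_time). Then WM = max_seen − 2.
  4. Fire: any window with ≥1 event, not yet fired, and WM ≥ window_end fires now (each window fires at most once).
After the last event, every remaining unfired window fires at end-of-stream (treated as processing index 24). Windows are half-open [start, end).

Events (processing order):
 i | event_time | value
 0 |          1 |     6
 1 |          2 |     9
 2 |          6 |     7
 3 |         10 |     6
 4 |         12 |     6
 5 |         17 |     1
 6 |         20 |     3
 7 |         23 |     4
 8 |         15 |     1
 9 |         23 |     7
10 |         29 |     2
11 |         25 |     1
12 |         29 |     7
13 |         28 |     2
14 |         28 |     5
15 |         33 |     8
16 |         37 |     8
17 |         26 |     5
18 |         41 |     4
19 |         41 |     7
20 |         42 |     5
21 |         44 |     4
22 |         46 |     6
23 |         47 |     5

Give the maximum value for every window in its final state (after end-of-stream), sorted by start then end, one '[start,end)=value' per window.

i=0 t=1 v=6: → [0,12); WM=-1
i=1 t=2 v=9: → [0,12); WM=0
i=2 t=6 v=7: → [5,17),[0,12); WM=4
i=3 t=10 v=6: → [10,22),[5,17),[0,12); WM=8
i=4 t=12 v=6: → [10,22),[5,17); WM=10
i=5 t=17 v=1: → [15,27),[10,22); WM=15; [0,12) fires=9
i=6 t=20 v=3: → [20,32),[15,27),[10,22); WM=18; [5,17) fires=7
i=7 t=23 v=4: → [20,32),[15,27); WM=21
i=8 t=15 v=1: DROP (t<21-2); WM=21
i=9 t=23 v=7: → [20,32),[15,27); WM=21
i=10 t=29 v=2: → [25,37),[20,32); WM=27; [10,22) fires=6 [15,27) fires=7
i=11 t=25 v=1: → [25,37),[20,32),[15,27); WM=27
i=12 t=29 v=7: → [25,37),[20,32); WM=27
i=13 t=28 v=2: → [25,37),[20,32); WM=27
i=14 t=28 v=5: → [25,37),[20,32); WM=27
i=15 t=33 v=8: → [30,42),[25,37); WM=31
i=16 t=37 v=8: → [35,47),[30,42); WM=35; [20,32) fires=7
i=17 t=26 v=5: DROP (t<35-2); WM=35
i=18 t=41 v=4: → [40,52),[35,47),[30,42); WM=39; [25,37) fires=8
i=19 t=41 v=7: → [40,52),[35,47),[30,42); WM=39
i=20 t=42 v=5: → [40,52),[35,47); WM=40
i=21 t=44 v=4: → [40,52),[35,47); WM=42; [30,42) fires=8
i=22 t=46 v=6: → [45,57),[40,52),[35,47); WM=44
i=23 t=47 v=5: → [45,57),[40,52); WM=45

[0,12)=9 [5,17)=7 [10,22)=6 [15,27)=7 [20,32)=7 [25,37)=8 [30,42)=8 [35,47)=8 [40,52)=7 [45,57)=6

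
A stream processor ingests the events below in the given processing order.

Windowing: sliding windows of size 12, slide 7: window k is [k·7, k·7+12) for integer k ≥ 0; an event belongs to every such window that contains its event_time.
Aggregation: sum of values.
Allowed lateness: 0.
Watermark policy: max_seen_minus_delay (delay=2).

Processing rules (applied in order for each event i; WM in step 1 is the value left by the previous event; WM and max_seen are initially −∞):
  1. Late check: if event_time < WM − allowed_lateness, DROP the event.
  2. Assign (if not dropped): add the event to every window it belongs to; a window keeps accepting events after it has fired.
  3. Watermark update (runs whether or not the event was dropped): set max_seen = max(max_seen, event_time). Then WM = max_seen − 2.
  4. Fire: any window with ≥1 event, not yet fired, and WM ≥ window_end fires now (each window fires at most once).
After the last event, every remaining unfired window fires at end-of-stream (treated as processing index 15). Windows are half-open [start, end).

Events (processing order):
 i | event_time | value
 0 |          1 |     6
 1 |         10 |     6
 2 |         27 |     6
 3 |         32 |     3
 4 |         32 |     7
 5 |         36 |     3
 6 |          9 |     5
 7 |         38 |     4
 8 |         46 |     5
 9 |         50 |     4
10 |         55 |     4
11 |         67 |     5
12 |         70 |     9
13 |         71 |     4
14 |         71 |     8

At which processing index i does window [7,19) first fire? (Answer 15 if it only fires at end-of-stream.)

2

i=0 t=1 v=6: → [0,12); WM=-1
i=1 t=10 v=6: → [7,19),[0,12); WM=8
i=2 t=27 v=6: → [21,33); WM=25; [0,12) fires=12 [7,19) fires=6
i=3 t=32 v=3: → [28,40),[21,33); WM=30
i=4 t=32 v=7: → [28,40),[21,33); WM=30
i=5 t=36 v=3: → [35,47),[28,40); WM=34; [21,33) fires=16
i=6 t=9 v=5: DROP (t<34-0); WM=34
i=7 t=38 v=4: → [35,47),[28,40); WM=36
i=8 t=46 v=5: → [42,54),[35,47); WM=44; [28,40) fires=17
i=9 t=50 v=4: → [49,61),[42,54); WM=48; [35,47) fires=12
i=10 t=55 v=4: → [49,61); WM=53
i=11 t=67 v=5: → [63,75),[56,68); WM=65; [42,54) fires=9 [49,61) fires=8
i=12 t=70 v=9: → [70,82),[63,75); WM=68; [56,68) fires=5
i=13 t=71 v=4: → [70,82),[63,75); WM=69
i=14 t=71 v=8: → [70,82),[63,75); WM=69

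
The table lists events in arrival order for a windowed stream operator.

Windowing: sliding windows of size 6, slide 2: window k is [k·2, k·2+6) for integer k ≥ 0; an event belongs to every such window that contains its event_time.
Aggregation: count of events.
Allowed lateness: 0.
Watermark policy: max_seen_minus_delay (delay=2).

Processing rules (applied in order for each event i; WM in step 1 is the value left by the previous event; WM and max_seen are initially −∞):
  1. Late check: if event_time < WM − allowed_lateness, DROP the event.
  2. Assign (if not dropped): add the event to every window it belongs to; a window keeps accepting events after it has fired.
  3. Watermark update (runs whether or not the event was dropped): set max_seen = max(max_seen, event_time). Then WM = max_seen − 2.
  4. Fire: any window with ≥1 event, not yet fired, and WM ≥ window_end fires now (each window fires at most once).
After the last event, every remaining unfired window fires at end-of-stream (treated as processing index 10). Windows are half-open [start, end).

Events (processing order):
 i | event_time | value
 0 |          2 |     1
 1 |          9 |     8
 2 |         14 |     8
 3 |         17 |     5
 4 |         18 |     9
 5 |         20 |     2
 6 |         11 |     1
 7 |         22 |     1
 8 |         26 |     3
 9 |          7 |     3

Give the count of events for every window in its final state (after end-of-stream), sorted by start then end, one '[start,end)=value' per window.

[0,6)=1 [2,8)=1 [4,10)=1 [6,12)=1 [8,14)=1 [10,16)=1 [12,18)=2 [14,20)=3 [16,22)=3 [18,24)=3 [20,26)=2 [22,28)=2 [24,30)=1 [26,32)=1

i=0 t=2 v=1: → [2,8),[0,6); WM=0
i=1 t=9 v=8: → [8,14),[6,12),[4,10); WM=7; [0,6) fires=1
i=2 t=14 v=8: → [14,20),[12,18),[10,16); WM=12; [2,8) fires=1 [4,10) fires=1 [6,12) fires=1
i=3 t=17 v=5: → [16,22),[14,20),[12,18); WM=15; [8,14) fires=1
i=4 t=18 v=9: → [18,24),[16,22),[14,20); WM=16; [10,16) fires=1
i=5 t=20 v=2: → [20,26),[18,24),[16,22); WM=18; [12,18) fires=2
i=6 t=11 v=1: DROP (t<18-0); WM=18
i=7 t=22 v=1: → [22,28),[20,26),[18,24); WM=20; [14,20) fires=3
i=8 t=26 v=3: → [26,32),[24,30),[22,28); WM=24; [16,22) fires=3 [18,24) fires=3
i=9 t=7 v=3: DROP (t<24-0); WM=24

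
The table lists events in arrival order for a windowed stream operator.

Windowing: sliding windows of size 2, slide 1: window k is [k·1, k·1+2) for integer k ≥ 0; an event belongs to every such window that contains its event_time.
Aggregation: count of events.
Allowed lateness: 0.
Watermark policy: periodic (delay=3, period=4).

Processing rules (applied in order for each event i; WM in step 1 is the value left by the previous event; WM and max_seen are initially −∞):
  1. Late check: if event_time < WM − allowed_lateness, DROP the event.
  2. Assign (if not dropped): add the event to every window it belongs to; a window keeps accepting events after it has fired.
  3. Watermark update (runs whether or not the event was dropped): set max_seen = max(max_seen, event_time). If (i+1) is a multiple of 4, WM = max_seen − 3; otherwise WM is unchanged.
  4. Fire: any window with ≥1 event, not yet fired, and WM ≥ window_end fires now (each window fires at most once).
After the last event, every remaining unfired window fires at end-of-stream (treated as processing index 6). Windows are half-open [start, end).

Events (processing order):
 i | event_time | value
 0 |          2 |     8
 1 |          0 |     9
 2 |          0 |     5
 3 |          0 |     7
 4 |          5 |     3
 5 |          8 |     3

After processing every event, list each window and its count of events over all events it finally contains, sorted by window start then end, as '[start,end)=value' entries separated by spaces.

i=0 t=2 v=8: → [2,4),[1,3); WM=−∞
i=1 t=0 v=9: → [0,2); WM=−∞
i=2 t=0 v=5: → [0,2); WM=−∞
i=3 t=0 v=7: → [0,2); WM=-1
i=4 t=5 v=3: → [5,7),[4,6); WM=-1
i=5 t=8 v=3: → [8,10),[7,9); WM=-1

[0,2)=3 [1,3)=1 [2,4)=1 [4,6)=1 [5,7)=1 [7,9)=1 [8,10)=1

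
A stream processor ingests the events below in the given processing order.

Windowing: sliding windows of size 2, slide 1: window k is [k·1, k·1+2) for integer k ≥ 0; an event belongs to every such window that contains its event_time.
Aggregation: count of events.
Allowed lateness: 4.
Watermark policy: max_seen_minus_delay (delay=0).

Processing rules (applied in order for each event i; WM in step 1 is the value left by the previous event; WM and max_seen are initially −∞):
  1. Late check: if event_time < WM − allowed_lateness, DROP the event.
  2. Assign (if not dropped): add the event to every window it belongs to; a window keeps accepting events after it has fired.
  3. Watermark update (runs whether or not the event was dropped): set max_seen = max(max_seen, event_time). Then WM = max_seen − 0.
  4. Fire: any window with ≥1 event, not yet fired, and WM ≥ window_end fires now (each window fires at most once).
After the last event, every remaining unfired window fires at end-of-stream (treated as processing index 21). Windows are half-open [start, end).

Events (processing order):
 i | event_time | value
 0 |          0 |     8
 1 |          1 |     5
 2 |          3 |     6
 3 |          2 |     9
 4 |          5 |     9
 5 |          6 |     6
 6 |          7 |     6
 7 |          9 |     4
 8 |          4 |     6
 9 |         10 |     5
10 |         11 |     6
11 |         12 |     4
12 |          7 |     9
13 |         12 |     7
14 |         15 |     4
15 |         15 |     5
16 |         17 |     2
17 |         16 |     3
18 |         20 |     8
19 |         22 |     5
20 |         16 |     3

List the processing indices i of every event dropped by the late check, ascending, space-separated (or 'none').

8 12 20

i=0 t=0 v=8: → [0,2); WM=0
i=1 t=1 v=5: → [1,3),[0,2); WM=1
i=2 t=3 v=6: → [3,5),[2,4); WM=3; [0,2) fires=2 [1,3) fires=1
i=3 t=2 v=9: → [2,4),[1,3); WM=3
i=4 t=5 v=9: → [5,7),[4,6); WM=5; [2,4) fires=2 [3,5) fires=1
i=5 t=6 v=6: → [6,8),[5,7); WM=6; [4,6) fires=1
i=6 t=7 v=6: → [7,9),[6,8); WM=7; [5,7) fires=2
i=7 t=9 v=4: → [9,11),[8,10); WM=9; [6,8) fires=2 [7,9) fires=1
i=8 t=4 v=6: DROP (t<9-4); WM=9
i=9 t=10 v=5: → [10,12),[9,11); WM=10; [8,10) fires=1
i=10 t=11 v=6: → [11,13),[10,12); WM=11; [9,11) fires=2
i=11 t=12 v=4: → [12,14),[11,13); WM=12; [10,12) fires=2
i=12 t=7 v=9: DROP (t<12-4); WM=12
i=13 t=12 v=7: → [12,14),[11,13); WM=12
i=14 t=15 v=4: → [15,17),[14,16); WM=15; [11,13) fires=3 [12,14) fires=2
i=15 t=15 v=5: → [15,17),[14,16); WM=15
i=16 t=17 v=2: → [17,19),[16,18); WM=17; [14,16) fires=2 [15,17) fires=2
i=17 t=16 v=3: → [16,18),[15,17); WM=17
i=18 t=20 v=8: → [20,22),[19,21); WM=20; [16,18) fires=2 [17,19) fires=1
i=19 t=22 v=5: → [22,24),[21,23); WM=22; [19,21) fires=1 [20,22) fires=1
i=20 t=16 v=3: DROP (t<22-4); WM=22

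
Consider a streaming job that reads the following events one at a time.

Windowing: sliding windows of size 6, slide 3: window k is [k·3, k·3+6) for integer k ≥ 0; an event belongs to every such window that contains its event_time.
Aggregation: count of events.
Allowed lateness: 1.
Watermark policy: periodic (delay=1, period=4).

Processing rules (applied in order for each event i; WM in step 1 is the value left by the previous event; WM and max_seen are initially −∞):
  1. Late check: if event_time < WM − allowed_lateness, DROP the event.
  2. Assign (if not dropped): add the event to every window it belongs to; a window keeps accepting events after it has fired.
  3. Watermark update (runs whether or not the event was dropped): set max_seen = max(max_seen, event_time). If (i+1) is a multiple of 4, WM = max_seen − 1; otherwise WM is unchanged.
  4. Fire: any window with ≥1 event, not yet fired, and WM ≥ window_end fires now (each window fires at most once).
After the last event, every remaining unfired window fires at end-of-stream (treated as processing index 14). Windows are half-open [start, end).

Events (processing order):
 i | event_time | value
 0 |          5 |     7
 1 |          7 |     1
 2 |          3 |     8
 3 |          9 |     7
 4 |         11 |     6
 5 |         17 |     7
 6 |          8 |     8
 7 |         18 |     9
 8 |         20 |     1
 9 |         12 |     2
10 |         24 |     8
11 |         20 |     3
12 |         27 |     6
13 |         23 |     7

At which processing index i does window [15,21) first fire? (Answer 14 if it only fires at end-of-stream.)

i=0 t=5 v=7: → [3,9),[0,6); WM=−∞
i=1 t=7 v=1: → [6,12),[3,9); WM=−∞
i=2 t=3 v=8: → [3,9),[0,6); WM=−∞
i=3 t=9 v=7: → [9,15),[6,12); WM=8; [0,6) fires=2
i=4 t=11 v=6: → [9,15),[6,12); WM=8
i=5 t=17 v=7: → [15,21),[12,18); WM=8
i=6 t=8 v=8: → [6,12),[3,9); WM=8
i=7 t=18 v=9: → [18,24),[15,21); WM=17; [3,9) fires=4 [6,12) fires=4 [9,15) fires=2
i=8 t=20 v=1: → [18,24),[15,21); WM=17
i=9 t=12 v=2: DROP (t<17-1); WM=17
i=10 t=24 v=8: → [24,30),[21,27); WM=17
i=11 t=20 v=3: → [18,24),[15,21); WM=23; [12,18) fires=1 [15,21) fires=4
i=12 t=27 v=6: → [27,33),[24,30); WM=23
i=13 t=23 v=7: → [21,27),[18,24); WM=23

11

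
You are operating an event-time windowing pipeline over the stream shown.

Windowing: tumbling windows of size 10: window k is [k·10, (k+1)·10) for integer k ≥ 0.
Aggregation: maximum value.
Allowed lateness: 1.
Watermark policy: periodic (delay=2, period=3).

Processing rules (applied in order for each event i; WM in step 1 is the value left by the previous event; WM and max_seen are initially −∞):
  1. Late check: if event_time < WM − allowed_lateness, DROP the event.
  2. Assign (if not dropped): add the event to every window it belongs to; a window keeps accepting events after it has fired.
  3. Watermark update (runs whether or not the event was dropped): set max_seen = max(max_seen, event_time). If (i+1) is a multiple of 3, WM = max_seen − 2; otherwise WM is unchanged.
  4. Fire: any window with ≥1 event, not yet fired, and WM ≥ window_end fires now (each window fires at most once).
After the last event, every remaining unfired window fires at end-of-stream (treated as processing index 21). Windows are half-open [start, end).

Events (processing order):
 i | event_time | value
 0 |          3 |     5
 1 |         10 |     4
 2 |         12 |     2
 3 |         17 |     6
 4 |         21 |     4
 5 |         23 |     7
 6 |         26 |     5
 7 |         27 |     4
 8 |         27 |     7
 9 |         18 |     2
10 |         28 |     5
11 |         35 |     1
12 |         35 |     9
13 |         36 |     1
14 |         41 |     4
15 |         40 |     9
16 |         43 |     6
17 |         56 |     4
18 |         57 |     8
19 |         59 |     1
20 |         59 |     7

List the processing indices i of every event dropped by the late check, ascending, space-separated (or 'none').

9

i=0 t=3 v=5: → [0,10); WM=−∞
i=1 t=10 v=4: → [10,20); WM=−∞
i=2 t=12 v=2: → [10,20); WM=10; [0,10) fires=5
i=3 t=17 v=6: → [10,20); WM=10
i=4 t=21 v=4: → [20,30); WM=10
i=5 t=23 v=7: → [20,30); WM=21; [10,20) fires=6
i=6 t=26 v=5: → [20,30); WM=21
i=7 t=27 v=4: → [20,30); WM=21
i=8 t=27 v=7: → [20,30); WM=25
i=9 t=18 v=2: DROP (t<25-1); WM=25
i=10 t=28 v=5: → [20,30); WM=25
i=11 t=35 v=1: → [30,40); WM=33; [20,30) fires=7
i=12 t=35 v=9: → [30,40); WM=33
i=13 t=36 v=1: → [30,40); WM=33
i=14 t=41 v=4: → [40,50); WM=39
i=15 t=40 v=9: → [40,50); WM=39
i=16 t=43 v=6: → [40,50); WM=39
i=17 t=56 v=4: → [50,60); WM=54; [30,40) fires=9 [40,50) fires=9
i=18 t=57 v=8: → [50,60); WM=54
i=19 t=59 v=1: → [50,60); WM=54
i=20 t=59 v=7: → [50,60); WM=57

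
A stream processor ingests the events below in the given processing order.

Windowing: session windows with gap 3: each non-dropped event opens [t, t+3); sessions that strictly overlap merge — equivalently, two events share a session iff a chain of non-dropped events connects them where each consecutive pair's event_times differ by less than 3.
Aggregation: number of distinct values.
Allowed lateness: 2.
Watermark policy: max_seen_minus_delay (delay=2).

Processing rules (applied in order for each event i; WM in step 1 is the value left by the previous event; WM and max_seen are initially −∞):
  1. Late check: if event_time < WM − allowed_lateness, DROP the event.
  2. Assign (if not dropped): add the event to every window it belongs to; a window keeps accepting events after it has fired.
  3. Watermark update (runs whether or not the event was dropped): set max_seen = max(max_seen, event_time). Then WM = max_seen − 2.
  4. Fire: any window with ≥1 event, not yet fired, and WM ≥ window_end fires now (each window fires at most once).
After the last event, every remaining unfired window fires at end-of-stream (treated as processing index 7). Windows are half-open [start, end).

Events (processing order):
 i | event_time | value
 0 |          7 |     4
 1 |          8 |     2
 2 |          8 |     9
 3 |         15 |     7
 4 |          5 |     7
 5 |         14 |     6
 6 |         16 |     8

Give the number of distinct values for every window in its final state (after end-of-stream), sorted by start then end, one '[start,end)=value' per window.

i=0 t=7 v=4: → [7,10); WM=5
i=1 t=8 v=2: → [7,11); WM=6
i=2 t=8 v=9: → [7,11); WM=6
i=3 t=15 v=7: → [15,18); WM=13
i=4 t=5 v=7: DROP (t<13-2); WM=13
i=5 t=14 v=6: → [14,18); WM=13
i=6 t=16 v=8: → [14,19); WM=14

[7,11)=3 [14,19)=3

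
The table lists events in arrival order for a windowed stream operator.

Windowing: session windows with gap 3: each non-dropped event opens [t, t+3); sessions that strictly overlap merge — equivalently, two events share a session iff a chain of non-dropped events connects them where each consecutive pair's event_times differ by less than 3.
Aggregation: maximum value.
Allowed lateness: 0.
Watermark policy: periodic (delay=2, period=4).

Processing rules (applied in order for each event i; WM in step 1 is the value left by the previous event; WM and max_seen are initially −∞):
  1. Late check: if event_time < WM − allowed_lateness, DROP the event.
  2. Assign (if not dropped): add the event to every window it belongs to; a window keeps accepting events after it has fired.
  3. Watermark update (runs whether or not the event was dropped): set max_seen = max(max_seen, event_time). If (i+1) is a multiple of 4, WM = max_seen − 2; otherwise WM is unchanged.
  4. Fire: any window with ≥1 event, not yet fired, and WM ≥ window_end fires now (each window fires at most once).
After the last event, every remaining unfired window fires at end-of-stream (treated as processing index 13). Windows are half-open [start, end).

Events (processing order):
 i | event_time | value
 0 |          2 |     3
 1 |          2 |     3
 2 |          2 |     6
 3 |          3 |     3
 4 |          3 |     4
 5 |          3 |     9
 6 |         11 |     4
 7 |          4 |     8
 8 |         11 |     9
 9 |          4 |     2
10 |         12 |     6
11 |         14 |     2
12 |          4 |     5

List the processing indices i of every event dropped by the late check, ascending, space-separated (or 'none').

i=0 t=2 v=3: → [2,5); WM=−∞
i=1 t=2 v=3: → [2,5); WM=−∞
i=2 t=2 v=6: → [2,5); WM=−∞
i=3 t=3 v=3: → [2,6); WM=1
i=4 t=3 v=4: → [2,6); WM=1
i=5 t=3 v=9: → [2,6); WM=1
i=6 t=11 v=4: → [11,14); WM=1
i=7 t=4 v=8: → [2,7); WM=9
i=8 t=11 v=9: → [11,14); WM=9
i=9 t=4 v=2: DROP (t<9-0); WM=9
i=10 t=12 v=6: → [11,15); WM=9
i=11 t=14 v=2: → [11,17); WM=12
i=12 t=4 v=5: DROP (t<12-0); WM=12

9 12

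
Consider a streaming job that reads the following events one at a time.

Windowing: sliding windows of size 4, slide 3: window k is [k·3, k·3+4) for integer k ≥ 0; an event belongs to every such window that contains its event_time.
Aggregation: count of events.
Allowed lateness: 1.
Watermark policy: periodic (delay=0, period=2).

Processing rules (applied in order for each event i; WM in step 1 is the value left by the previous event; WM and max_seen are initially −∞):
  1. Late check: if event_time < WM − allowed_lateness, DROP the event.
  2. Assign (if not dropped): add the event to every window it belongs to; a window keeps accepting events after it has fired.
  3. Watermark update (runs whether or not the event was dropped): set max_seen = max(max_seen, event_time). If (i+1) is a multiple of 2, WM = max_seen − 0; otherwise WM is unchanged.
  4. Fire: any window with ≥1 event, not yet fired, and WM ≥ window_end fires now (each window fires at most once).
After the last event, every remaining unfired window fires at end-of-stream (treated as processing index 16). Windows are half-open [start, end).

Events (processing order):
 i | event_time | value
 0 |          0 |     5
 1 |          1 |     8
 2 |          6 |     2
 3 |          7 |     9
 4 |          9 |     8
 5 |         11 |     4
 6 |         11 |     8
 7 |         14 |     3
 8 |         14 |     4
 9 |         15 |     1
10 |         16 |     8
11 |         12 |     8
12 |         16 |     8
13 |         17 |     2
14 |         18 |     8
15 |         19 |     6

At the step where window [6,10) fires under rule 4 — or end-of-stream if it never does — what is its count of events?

i=0 t=0 v=5: → [0,4); WM=−∞
i=1 t=1 v=8: → [0,4); WM=1
i=2 t=6 v=2: → [6,10),[3,7); WM=1
i=3 t=7 v=9: → [6,10); WM=7; [0,4) fires=2 [3,7) fires=1
i=4 t=9 v=8: → [9,13),[6,10); WM=7
i=5 t=11 v=4: → [9,13); WM=11; [6,10) fires=3
i=6 t=11 v=8: → [9,13); WM=11
i=7 t=14 v=3: → [12,16); WM=14; [9,13) fires=3
i=8 t=14 v=4: → [12,16); WM=14
i=9 t=15 v=1: → [15,19),[12,16); WM=15
i=10 t=16 v=8: → [15,19); WM=15
i=11 t=12 v=8: DROP (t<15-1); WM=16; [12,16) fires=3
i=12 t=16 v=8: → [15,19); WM=16
i=13 t=17 v=2: → [15,19); WM=17
i=14 t=18 v=8: → [18,22),[15,19); WM=17
i=15 t=19 v=6: → [18,22); WM=19; [15,19) fires=5

3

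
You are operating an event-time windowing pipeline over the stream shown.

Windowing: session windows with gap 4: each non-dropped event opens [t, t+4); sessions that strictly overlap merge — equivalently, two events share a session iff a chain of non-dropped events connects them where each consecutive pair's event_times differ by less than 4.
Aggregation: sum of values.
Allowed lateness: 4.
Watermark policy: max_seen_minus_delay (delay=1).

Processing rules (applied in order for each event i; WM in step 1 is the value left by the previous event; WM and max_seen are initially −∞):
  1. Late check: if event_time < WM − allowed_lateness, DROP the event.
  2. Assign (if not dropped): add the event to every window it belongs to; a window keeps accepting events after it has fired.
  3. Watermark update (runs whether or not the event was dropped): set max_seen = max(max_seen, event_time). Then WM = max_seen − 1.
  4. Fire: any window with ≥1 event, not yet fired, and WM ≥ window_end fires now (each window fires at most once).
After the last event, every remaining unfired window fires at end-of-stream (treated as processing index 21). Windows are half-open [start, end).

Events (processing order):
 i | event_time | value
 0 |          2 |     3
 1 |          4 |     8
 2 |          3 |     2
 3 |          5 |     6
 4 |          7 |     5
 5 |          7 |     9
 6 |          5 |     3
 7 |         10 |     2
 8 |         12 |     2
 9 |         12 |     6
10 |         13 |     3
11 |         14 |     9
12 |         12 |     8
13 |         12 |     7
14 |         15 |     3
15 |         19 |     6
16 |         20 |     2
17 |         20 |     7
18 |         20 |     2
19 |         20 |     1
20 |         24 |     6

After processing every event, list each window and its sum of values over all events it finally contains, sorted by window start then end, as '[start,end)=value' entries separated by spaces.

[2,19)=76 [19,24)=18 [24,28)=6

i=0 t=2 v=3: → [2,6); WM=1
i=1 t=4 v=8: → [2,8); WM=3
i=2 t=3 v=2: → [2,8); WM=3
i=3 t=5 v=6: → [2,9); WM=4
i=4 t=7 v=5: → [2,11); WM=6
i=5 t=7 v=9: → [2,11); WM=6
i=6 t=5 v=3: → [2,11); WM=6
i=7 t=10 v=2: → [2,14); WM=9
i=8 t=12 v=2: → [2,16); WM=11
i=9 t=12 v=6: → [2,16); WM=11
i=10 t=13 v=3: → [2,17); WM=12
i=11 t=14 v=9: → [2,18); WM=13
i=12 t=12 v=8: → [2,18); WM=13
i=13 t=12 v=7: → [2,18); WM=13
i=14 t=15 v=3: → [2,19); WM=14
i=15 t=19 v=6: → [19,23); WM=18
i=16 t=20 v=2: → [19,24); WM=19
i=17 t=20 v=7: → [19,24); WM=19
i=18 t=20 v=2: → [19,24); WM=19
i=19 t=20 v=1: → [19,24); WM=19
i=20 t=24 v=6: → [24,28); WM=23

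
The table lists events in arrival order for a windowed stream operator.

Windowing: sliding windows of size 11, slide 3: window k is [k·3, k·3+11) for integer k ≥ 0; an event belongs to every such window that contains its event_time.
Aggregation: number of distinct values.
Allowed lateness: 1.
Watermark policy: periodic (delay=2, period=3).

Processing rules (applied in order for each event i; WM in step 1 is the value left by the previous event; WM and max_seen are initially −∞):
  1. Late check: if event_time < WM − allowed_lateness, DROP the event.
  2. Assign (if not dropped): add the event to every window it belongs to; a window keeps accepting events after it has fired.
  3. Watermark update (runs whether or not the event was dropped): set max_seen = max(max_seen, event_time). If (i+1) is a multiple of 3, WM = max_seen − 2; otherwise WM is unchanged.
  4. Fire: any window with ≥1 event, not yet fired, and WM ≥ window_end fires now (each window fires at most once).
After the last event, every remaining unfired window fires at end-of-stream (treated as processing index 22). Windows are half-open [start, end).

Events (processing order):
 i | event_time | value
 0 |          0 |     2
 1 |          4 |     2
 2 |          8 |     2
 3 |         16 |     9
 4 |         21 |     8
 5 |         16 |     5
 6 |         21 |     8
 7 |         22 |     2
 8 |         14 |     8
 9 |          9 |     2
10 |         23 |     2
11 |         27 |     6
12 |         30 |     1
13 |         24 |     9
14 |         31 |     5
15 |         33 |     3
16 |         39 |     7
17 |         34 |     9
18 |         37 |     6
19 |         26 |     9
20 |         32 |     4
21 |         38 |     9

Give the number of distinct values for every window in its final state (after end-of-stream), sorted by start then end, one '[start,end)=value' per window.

i=0 t=0 v=2: → [0,11); WM=−∞
i=1 t=4 v=2: → [3,14),[0,11); WM=−∞
i=2 t=8 v=2: → [6,17),[3,14),[0,11); WM=6
i=3 t=16 v=9: → [15,26),[12,23),[9,20),[6,17); WM=6
i=4 t=21 v=8: → [21,32),[18,29),[15,26),[12,23); WM=6
i=5 t=16 v=5: → [15,26),[12,23),[9,20),[6,17); WM=19; [0,11) fires=1 [3,14) fires=1 [6,17) fires=3
i=6 t=21 v=8: → [21,32),[18,29),[15,26),[12,23); WM=19
i=7 t=22 v=2: → [21,32),[18,29),[15,26),[12,23); WM=19
i=8 t=14 v=8: DROP (t<19-1); WM=20; [9,20) fires=2
i=9 t=9 v=2: DROP (t<20-1); WM=20
i=10 t=23 v=2: → [21,32),[18,29),[15,26); WM=20
i=11 t=27 v=6: → [27,38),[24,35),[21,32),[18,29); WM=25; [12,23) fires=4
i=12 t=30 v=1: → [30,41),[27,38),[24,35),[21,32); WM=25
i=13 t=24 v=9: → [24,35),[21,32),[18,29),[15,26); WM=25
i=14 t=31 v=5: → [30,41),[27,38),[24,35),[21,32); WM=29; [15,26) fires=4 [18,29) fires=4
i=15 t=33 v=3: → [33,44),[30,41),[27,38),[24,35); WM=29
i=16 t=39 v=7: → [39,50),[36,47),[33,44),[30,41); WM=29
i=17 t=34 v=9: → [33,44),[30,41),[27,38),[24,35); WM=37; [21,32) fires=6 [24,35) fires=5
i=18 t=37 v=6: → [36,47),[33,44),[30,41),[27,38); WM=37
i=19 t=26 v=9: DROP (t<37-1); WM=37
i=20 t=32 v=4: DROP (t<37-1); WM=37
i=21 t=38 v=9: → [36,47),[33,44),[30,41); WM=37

[0,11)=1 [3,14)=1 [6,17)=3 [9,20)=2 [12,23)=4 [15,26)=4 [18,29)=4 [21,32)=6 [24,35)=5 [27,38)=5 [30,41)=6 [33,44)=4 [36,47)=3 [39,50)=1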